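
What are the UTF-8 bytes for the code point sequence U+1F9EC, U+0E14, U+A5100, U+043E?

U+1F9EC: 4-byte form → F0 9F A7 AC.
U+0E14: 3-byte form → E0 B8 94.
U+A5100: 4-byte form → F2 A5 84 80.
U+043E: 2-byte form → D0 BE.
Concatenated (13 bytes): F0 9F A7 AC E0 B8 94 F2 A5 84 80 D0 BE.

F0 9F A7 AC E0 B8 94 F2 A5 84 80 D0 BE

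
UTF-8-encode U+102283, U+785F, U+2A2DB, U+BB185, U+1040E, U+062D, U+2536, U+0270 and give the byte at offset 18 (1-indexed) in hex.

1-indexed offset 18 is 0-indexed offset 17.
U+102283 → 4-byte form F4 82 8A 83 at offsets 0–3.
U+785F → 3-byte form E7 A1 9F at offsets 4–6.
U+2A2DB → 4-byte form F0 AA 8B 9B at offsets 7–10.
U+BB185 → 4-byte form F2 BB 86 85 at offsets 11–14.
U+1040E → 4-byte form F0 90 90 8E at offsets 15–18.
Offset 17 falls in char 5's range; it's byte 3 of F0 90 90 8E = 0x90.

0x90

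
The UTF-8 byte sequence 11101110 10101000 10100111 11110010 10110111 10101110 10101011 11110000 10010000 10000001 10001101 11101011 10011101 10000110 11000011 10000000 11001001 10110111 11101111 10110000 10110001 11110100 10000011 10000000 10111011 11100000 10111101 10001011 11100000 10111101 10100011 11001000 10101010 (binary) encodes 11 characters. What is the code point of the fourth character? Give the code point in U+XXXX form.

U+B746

Offset 0: leading byte 0xEE = 11101110 → 3-byte char #1 = EE A8 A7.
Offset 3: leading byte 0xF2 = 11110010 → 4-byte char #2 = F2 B7 AE AB.
Offset 7: leading byte 0xF0 = 11110000 → 4-byte char #3 = F0 90 81 8D.
Offset 11: leading byte 0xEB = 11101011 → 3-byte char #4 = EB 9D 86.
Leading byte 0xEB = 11101011 matches 1110xxxx → 3-byte sequence.
Byte 1: 0xEB = 11101011, payload 1011 (4 bits).
Byte 2: 0x9D = 10011101 (10xxxxxx ✓), payload 011101.
Byte 3: 0x86 = 10000110 (10xxxxxx ✓), payload 000110.
Concatenate: 1011011101000110 = 0xB746 (16 bits → U+B746).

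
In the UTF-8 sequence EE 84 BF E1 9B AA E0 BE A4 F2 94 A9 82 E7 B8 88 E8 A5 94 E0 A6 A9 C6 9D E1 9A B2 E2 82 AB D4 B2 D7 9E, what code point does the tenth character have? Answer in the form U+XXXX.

U+20AB

Offset 0: leading byte 0xEE = 11101110 → 3-byte char #1 = EE 84 BF.
Offset 3: leading byte 0xE1 = 11100001 → 3-byte char #2 = E1 9B AA.
Offset 6: leading byte 0xE0 = 11100000 → 3-byte char #3 = E0 BE A4.
Offset 9: leading byte 0xF2 = 11110010 → 4-byte char #4 = F2 94 A9 82.
Offset 13: leading byte 0xE7 = 11100111 → 3-byte char #5 = E7 B8 88.
Offset 16: leading byte 0xE8 = 11101000 → 3-byte char #6 = E8 A5 94.
Offset 19: leading byte 0xE0 = 11100000 → 3-byte char #7 = E0 A6 A9.
Offset 22: leading byte 0xC6 = 11000110 → 2-byte char #8 = C6 9D.
Offset 24: leading byte 0xE1 = 11100001 → 3-byte char #9 = E1 9A B2.
Offset 27: leading byte 0xE2 = 11100010 → 3-byte char #10 = E2 82 AB.
Leading byte 0xE2 = 11100010 matches 1110xxxx → 3-byte sequence.
Byte 1: 0xE2 = 11100010, payload 0010 (4 bits).
Byte 2: 0x82 = 10000010 (10xxxxxx ✓), payload 000010.
Byte 3: 0xAB = 10101011 (10xxxxxx ✓), payload 101011.
Concatenate: 0010000010101011 = 0x20AB (16 bits → U+20AB).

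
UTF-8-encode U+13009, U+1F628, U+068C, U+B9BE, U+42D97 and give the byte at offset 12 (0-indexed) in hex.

0xBE

U+13009 → 4-byte form F0 93 80 89 at offsets 0–3.
U+1F628 → 4-byte form F0 9F 98 A8 at offsets 4–7.
U+068C → 2-byte form DA 8C at offsets 8–9.
U+B9BE → 3-byte form EB A6 BE at offsets 10–12.
Offset 12 falls in char 4's range; it's byte 3 of EB A6 BE = 0xBE.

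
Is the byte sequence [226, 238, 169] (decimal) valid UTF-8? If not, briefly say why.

Leading byte 0xE2 = 11100010 → 3-byte form.
Byte 2 is 0xEE = 11101110, which is not 10xxxxxx — expected a continuation byte.

invalid (non-continuation byte where continuation expected)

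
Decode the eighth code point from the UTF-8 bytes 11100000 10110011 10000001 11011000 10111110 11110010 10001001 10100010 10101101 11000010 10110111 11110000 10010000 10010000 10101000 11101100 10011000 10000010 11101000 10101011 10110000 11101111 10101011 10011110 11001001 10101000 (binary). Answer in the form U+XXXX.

U+FADE

Offset 0: leading byte 0xE0 = 11100000 → 3-byte char #1 = E0 B3 81.
Offset 3: leading byte 0xD8 = 11011000 → 2-byte char #2 = D8 BE.
Offset 5: leading byte 0xF2 = 11110010 → 4-byte char #3 = F2 89 A2 AD.
Offset 9: leading byte 0xC2 = 11000010 → 2-byte char #4 = C2 B7.
Offset 11: leading byte 0xF0 = 11110000 → 4-byte char #5 = F0 90 90 A8.
Offset 15: leading byte 0xEC = 11101100 → 3-byte char #6 = EC 98 82.
Offset 18: leading byte 0xE8 = 11101000 → 3-byte char #7 = E8 AB B0.
Offset 21: leading byte 0xEF = 11101111 → 3-byte char #8 = EF AB 9E.
Leading byte 0xEF = 11101111 matches 1110xxxx → 3-byte sequence.
Byte 1: 0xEF = 11101111, payload 1111 (4 bits).
Byte 2: 0xAB = 10101011 (10xxxxxx ✓), payload 101011.
Byte 3: 0x9E = 10011110 (10xxxxxx ✓), payload 011110.
Concatenate: 1111101011011110 = 0xFADE (16 bits → U+FADE).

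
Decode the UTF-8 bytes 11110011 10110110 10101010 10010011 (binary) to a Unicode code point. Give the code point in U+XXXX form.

U+F6A93

Leading byte 0xF3 = 11110011 matches 11110xxx → 4-byte sequence.
Byte 1: 0xF3 = 11110011, payload 011 (3 bits).
Byte 2: 0xB6 = 10110110 (10xxxxxx ✓), payload 110110.
Byte 3: 0xAA = 10101010 (10xxxxxx ✓), payload 101010.
Byte 4: 0x93 = 10010011 (10xxxxxx ✓), payload 010011.
Concatenate: 011110110101010010011 = 0xF6A93 (21 bits → U+F6A93).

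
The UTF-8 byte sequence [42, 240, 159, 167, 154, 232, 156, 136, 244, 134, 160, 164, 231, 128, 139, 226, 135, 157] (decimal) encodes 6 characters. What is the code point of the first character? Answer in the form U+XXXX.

U+002A

Offset 0: leading byte 0x2A = 00101010 → 1-byte char #1 = 2A.
Leading byte 0x2A = 00101010 matches 0xxxxxxx → 1-byte sequence.
Byte 1: 0x2A = 00101010, payload 0101010 (7 bits).
Concatenate: 0101010 = 0x2A (7 bits → U+002A).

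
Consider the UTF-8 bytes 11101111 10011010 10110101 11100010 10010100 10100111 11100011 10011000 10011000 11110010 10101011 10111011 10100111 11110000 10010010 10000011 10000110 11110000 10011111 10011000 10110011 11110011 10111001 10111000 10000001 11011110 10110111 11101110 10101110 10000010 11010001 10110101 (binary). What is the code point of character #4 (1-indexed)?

Offset 0: leading byte 0xEF = 11101111 → 3-byte char #1 = EF 9A B5.
Offset 3: leading byte 0xE2 = 11100010 → 3-byte char #2 = E2 94 A7.
Offset 6: leading byte 0xE3 = 11100011 → 3-byte char #3 = E3 98 98.
Offset 9: leading byte 0xF2 = 11110010 → 4-byte char #4 = F2 AB BB A7.
Leading byte 0xF2 = 11110010 matches 11110xxx → 4-byte sequence.
Byte 1: 0xF2 = 11110010, payload 010 (3 bits).
Byte 2: 0xAB = 10101011 (10xxxxxx ✓), payload 101011.
Byte 3: 0xBB = 10111011 (10xxxxxx ✓), payload 111011.
Byte 4: 0xA7 = 10100111 (10xxxxxx ✓), payload 100111.
Concatenate: 010101011111011100111 = 0xABEE7 (21 bits → U+ABEE7).

U+ABEE7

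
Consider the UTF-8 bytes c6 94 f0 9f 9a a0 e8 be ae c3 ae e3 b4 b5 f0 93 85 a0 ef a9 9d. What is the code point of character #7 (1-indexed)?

U+FA5D

Offset 0: leading byte 0xC6 = 11000110 → 2-byte char #1 = C6 94.
Offset 2: leading byte 0xF0 = 11110000 → 4-byte char #2 = F0 9F 9A A0.
Offset 6: leading byte 0xE8 = 11101000 → 3-byte char #3 = E8 BE AE.
Offset 9: leading byte 0xC3 = 11000011 → 2-byte char #4 = C3 AE.
Offset 11: leading byte 0xE3 = 11100011 → 3-byte char #5 = E3 B4 B5.
Offset 14: leading byte 0xF0 = 11110000 → 4-byte char #6 = F0 93 85 A0.
Offset 18: leading byte 0xEF = 11101111 → 3-byte char #7 = EF A9 9D.
Leading byte 0xEF = 11101111 matches 1110xxxx → 3-byte sequence.
Byte 1: 0xEF = 11101111, payload 1111 (4 bits).
Byte 2: 0xA9 = 10101001 (10xxxxxx ✓), payload 101001.
Byte 3: 0x9D = 10011101 (10xxxxxx ✓), payload 011101.
Concatenate: 1111101001011101 = 0xFA5D (16 bits → U+FA5D).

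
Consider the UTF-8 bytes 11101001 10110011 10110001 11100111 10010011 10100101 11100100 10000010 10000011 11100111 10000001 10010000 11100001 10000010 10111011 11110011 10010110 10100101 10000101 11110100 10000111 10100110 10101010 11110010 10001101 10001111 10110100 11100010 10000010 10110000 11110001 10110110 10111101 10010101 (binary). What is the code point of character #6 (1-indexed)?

Offset 0: leading byte 0xE9 = 11101001 → 3-byte char #1 = E9 B3 B1.
Offset 3: leading byte 0xE7 = 11100111 → 3-byte char #2 = E7 93 A5.
Offset 6: leading byte 0xE4 = 11100100 → 3-byte char #3 = E4 82 83.
Offset 9: leading byte 0xE7 = 11100111 → 3-byte char #4 = E7 81 90.
Offset 12: leading byte 0xE1 = 11100001 → 3-byte char #5 = E1 82 BB.
Offset 15: leading byte 0xF3 = 11110011 → 4-byte char #6 = F3 96 A5 85.
Leading byte 0xF3 = 11110011 matches 11110xxx → 4-byte sequence.
Byte 1: 0xF3 = 11110011, payload 011 (3 bits).
Byte 2: 0x96 = 10010110 (10xxxxxx ✓), payload 010110.
Byte 3: 0xA5 = 10100101 (10xxxxxx ✓), payload 100101.
Byte 4: 0x85 = 10000101 (10xxxxxx ✓), payload 000101.
Concatenate: 011010110100101000101 = 0xD6945 (21 bits → U+D6945).

U+D6945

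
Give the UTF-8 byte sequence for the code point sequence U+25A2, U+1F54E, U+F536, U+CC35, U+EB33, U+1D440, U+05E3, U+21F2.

E2 96 A2 F0 9F 95 8E EF 94 B6 EC B0 B5 EE AC B3 F0 9D 91 80 D7 A3 E2 87 B2

U+25A2: 3-byte form → E2 96 A2.
U+1F54E: 4-byte form → F0 9F 95 8E.
U+F536: 3-byte form → EF 94 B6.
U+CC35: 3-byte form → EC B0 B5.
U+EB33: 3-byte form → EE AC B3.
U+1D440: 4-byte form → F0 9D 91 80.
U+05E3: 2-byte form → D7 A3.
U+21F2: 3-byte form → E2 87 B2.
Concatenated (25 bytes): E2 96 A2 F0 9F 95 8E EF 94 B6 EC B0 B5 EE AC B3 F0 9D 91 80 D7 A3 E2 87 B2.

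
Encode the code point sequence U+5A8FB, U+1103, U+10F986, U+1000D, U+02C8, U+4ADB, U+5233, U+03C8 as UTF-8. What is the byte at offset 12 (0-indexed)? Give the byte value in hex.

0x90

U+5A8FB → 4-byte form F1 9A A3 BB at offsets 0–3.
U+1103 → 3-byte form E1 84 83 at offsets 4–6.
U+10F986 → 4-byte form F4 8F A6 86 at offsets 7–10.
U+1000D → 4-byte form F0 90 80 8D at offsets 11–14.
Offset 12 falls in char 4's range; it's byte 2 of F0 90 80 8D = 0x90.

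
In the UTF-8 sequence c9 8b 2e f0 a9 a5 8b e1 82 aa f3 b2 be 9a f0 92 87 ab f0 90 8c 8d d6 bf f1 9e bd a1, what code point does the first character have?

U+024B

Offset 0: leading byte 0xC9 = 11001001 → 2-byte char #1 = C9 8B.
Leading byte 0xC9 = 11001001 matches 110xxxxx → 2-byte sequence.
Byte 1: 0xC9 = 11001001, payload 01001 (5 bits).
Byte 2: 0x8B = 10001011 (10xxxxxx ✓), payload 001011.
Concatenate: 01001001011 = 0x24B (11 bits → U+024B).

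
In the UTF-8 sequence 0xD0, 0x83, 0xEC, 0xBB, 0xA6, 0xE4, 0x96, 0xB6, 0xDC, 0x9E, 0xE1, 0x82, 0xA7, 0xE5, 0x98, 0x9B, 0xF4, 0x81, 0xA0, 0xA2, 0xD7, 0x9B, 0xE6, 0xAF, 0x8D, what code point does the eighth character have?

U+05DB

Offset 0: leading byte 0xD0 = 11010000 → 2-byte char #1 = D0 83.
Offset 2: leading byte 0xEC = 11101100 → 3-byte char #2 = EC BB A6.
Offset 5: leading byte 0xE4 = 11100100 → 3-byte char #3 = E4 96 B6.
Offset 8: leading byte 0xDC = 11011100 → 2-byte char #4 = DC 9E.
Offset 10: leading byte 0xE1 = 11100001 → 3-byte char #5 = E1 82 A7.
Offset 13: leading byte 0xE5 = 11100101 → 3-byte char #6 = E5 98 9B.
Offset 16: leading byte 0xF4 = 11110100 → 4-byte char #7 = F4 81 A0 A2.
Offset 20: leading byte 0xD7 = 11010111 → 2-byte char #8 = D7 9B.
Leading byte 0xD7 = 11010111 matches 110xxxxx → 2-byte sequence.
Byte 1: 0xD7 = 11010111, payload 10111 (5 bits).
Byte 2: 0x9B = 10011011 (10xxxxxx ✓), payload 011011.
Concatenate: 10111011011 = 0x5DB (11 bits → U+05DB).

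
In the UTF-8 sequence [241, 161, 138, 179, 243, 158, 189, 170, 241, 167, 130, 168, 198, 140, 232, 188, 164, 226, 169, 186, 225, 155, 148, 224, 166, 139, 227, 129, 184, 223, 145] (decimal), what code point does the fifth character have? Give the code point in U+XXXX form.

U+8F24

Offset 0: leading byte 0xF1 = 11110001 → 4-byte char #1 = F1 A1 8A B3.
Offset 4: leading byte 0xF3 = 11110011 → 4-byte char #2 = F3 9E BD AA.
Offset 8: leading byte 0xF1 = 11110001 → 4-byte char #3 = F1 A7 82 A8.
Offset 12: leading byte 0xC6 = 11000110 → 2-byte char #4 = C6 8C.
Offset 14: leading byte 0xE8 = 11101000 → 3-byte char #5 = E8 BC A4.
Leading byte 0xE8 = 11101000 matches 1110xxxx → 3-byte sequence.
Byte 1: 0xE8 = 11101000, payload 1000 (4 bits).
Byte 2: 0xBC = 10111100 (10xxxxxx ✓), payload 111100.
Byte 3: 0xA4 = 10100100 (10xxxxxx ✓), payload 100100.
Concatenate: 1000111100100100 = 0x8F24 (16 bits → U+8F24).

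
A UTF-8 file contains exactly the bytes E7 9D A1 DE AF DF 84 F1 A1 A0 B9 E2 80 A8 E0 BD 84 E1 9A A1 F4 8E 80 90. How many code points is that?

Byte at offset 0: 0xE7 = 11100111 → 3-byte char (#1). Advance 3.
Byte at offset 3: 0xDE = 11011110 → 2-byte char (#2). Advance 2.
Byte at offset 5: 0xDF = 11011111 → 2-byte char (#3). Advance 2.
Byte at offset 7: 0xF1 = 11110001 → 4-byte char (#4). Advance 4.
Byte at offset 11: 0xE2 = 11100010 → 3-byte char (#5). Advance 3.
Byte at offset 14: 0xE0 = 11100000 → 3-byte char (#6). Advance 3.
Byte at offset 17: 0xE1 = 11100001 → 3-byte char (#7). Advance 3.
Byte at offset 20: 0xF4 = 11110100 → 4-byte char (#8). Advance 4.
Reached end at offset 24 after 8 code points.

8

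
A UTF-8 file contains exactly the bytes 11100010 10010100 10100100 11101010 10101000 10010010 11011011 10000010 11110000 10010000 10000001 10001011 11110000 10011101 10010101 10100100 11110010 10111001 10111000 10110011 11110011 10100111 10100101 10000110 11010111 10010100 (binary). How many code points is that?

8

Byte at offset 0: 0xE2 = 11100010 → 3-byte char (#1). Advance 3.
Byte at offset 3: 0xEA = 11101010 → 3-byte char (#2). Advance 3.
Byte at offset 6: 0xDB = 11011011 → 2-byte char (#3). Advance 2.
Byte at offset 8: 0xF0 = 11110000 → 4-byte char (#4). Advance 4.
Byte at offset 12: 0xF0 = 11110000 → 4-byte char (#5). Advance 4.
Byte at offset 16: 0xF2 = 11110010 → 4-byte char (#6). Advance 4.
Byte at offset 20: 0xF3 = 11110011 → 4-byte char (#7). Advance 4.
Byte at offset 24: 0xD7 = 11010111 → 2-byte char (#8). Advance 2.
Reached end at offset 26 after 8 code points.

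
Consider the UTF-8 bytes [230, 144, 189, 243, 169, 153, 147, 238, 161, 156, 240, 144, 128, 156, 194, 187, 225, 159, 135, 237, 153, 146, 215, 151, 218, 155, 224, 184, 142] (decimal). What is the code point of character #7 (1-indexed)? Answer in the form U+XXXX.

U+D652

Offset 0: leading byte 0xE6 = 11100110 → 3-byte char #1 = E6 90 BD.
Offset 3: leading byte 0xF3 = 11110011 → 4-byte char #2 = F3 A9 99 93.
Offset 7: leading byte 0xEE = 11101110 → 3-byte char #3 = EE A1 9C.
Offset 10: leading byte 0xF0 = 11110000 → 4-byte char #4 = F0 90 80 9C.
Offset 14: leading byte 0xC2 = 11000010 → 2-byte char #5 = C2 BB.
Offset 16: leading byte 0xE1 = 11100001 → 3-byte char #6 = E1 9F 87.
Offset 19: leading byte 0xED = 11101101 → 3-byte char #7 = ED 99 92.
Leading byte 0xED = 11101101 matches 1110xxxx → 3-byte sequence.
Byte 1: 0xED = 11101101, payload 1101 (4 bits).
Byte 2: 0x99 = 10011001 (10xxxxxx ✓), payload 011001.
Byte 3: 0x92 = 10010010 (10xxxxxx ✓), payload 010010.
Concatenate: 1101011001010010 = 0xD652 (16 bits → U+D652).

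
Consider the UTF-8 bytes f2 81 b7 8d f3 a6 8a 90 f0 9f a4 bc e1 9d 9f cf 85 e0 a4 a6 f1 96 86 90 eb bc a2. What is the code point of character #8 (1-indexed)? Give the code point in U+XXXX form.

Offset 0: leading byte 0xF2 = 11110010 → 4-byte char #1 = F2 81 B7 8D.
Offset 4: leading byte 0xF3 = 11110011 → 4-byte char #2 = F3 A6 8A 90.
Offset 8: leading byte 0xF0 = 11110000 → 4-byte char #3 = F0 9F A4 BC.
Offset 12: leading byte 0xE1 = 11100001 → 3-byte char #4 = E1 9D 9F.
Offset 15: leading byte 0xCF = 11001111 → 2-byte char #5 = CF 85.
Offset 17: leading byte 0xE0 = 11100000 → 3-byte char #6 = E0 A4 A6.
Offset 20: leading byte 0xF1 = 11110001 → 4-byte char #7 = F1 96 86 90.
Offset 24: leading byte 0xEB = 11101011 → 3-byte char #8 = EB BC A2.
Leading byte 0xEB = 11101011 matches 1110xxxx → 3-byte sequence.
Byte 1: 0xEB = 11101011, payload 1011 (4 bits).
Byte 2: 0xBC = 10111100 (10xxxxxx ✓), payload 111100.
Byte 3: 0xA2 = 10100010 (10xxxxxx ✓), payload 100010.
Concatenate: 1011111100100010 = 0xBF22 (16 bits → U+BF22).

U+BF22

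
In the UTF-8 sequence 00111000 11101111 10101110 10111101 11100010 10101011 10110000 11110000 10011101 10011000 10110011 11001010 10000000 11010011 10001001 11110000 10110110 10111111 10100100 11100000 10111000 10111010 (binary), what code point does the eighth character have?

U+0E3A

Offset 0: leading byte 0x38 = 00111000 → 1-byte char #1 = 38.
Offset 1: leading byte 0xEF = 11101111 → 3-byte char #2 = EF AE BD.
Offset 4: leading byte 0xE2 = 11100010 → 3-byte char #3 = E2 AB B0.
Offset 7: leading byte 0xF0 = 11110000 → 4-byte char #4 = F0 9D 98 B3.
Offset 11: leading byte 0xCA = 11001010 → 2-byte char #5 = CA 80.
Offset 13: leading byte 0xD3 = 11010011 → 2-byte char #6 = D3 89.
Offset 15: leading byte 0xF0 = 11110000 → 4-byte char #7 = F0 B6 BF A4.
Offset 19: leading byte 0xE0 = 11100000 → 3-byte char #8 = E0 B8 BA.
Leading byte 0xE0 = 11100000 matches 1110xxxx → 3-byte sequence.
Byte 1: 0xE0 = 11100000, payload 0000 (4 bits).
Byte 2: 0xB8 = 10111000 (10xxxxxx ✓), payload 111000.
Byte 3: 0xBA = 10111010 (10xxxxxx ✓), payload 111010.
Concatenate: 0000111000111010 = 0xE3A (16 bits → U+0E3A).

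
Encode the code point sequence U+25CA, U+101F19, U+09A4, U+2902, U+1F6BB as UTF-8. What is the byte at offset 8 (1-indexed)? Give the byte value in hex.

0xE0

1-indexed offset 8 is 0-indexed offset 7.
U+25CA → 3-byte form E2 97 8A at offsets 0–2.
U+101F19 → 4-byte form F4 81 BC 99 at offsets 3–6.
U+09A4 → 3-byte form E0 A6 A4 at offsets 7–9.
Offset 7 falls in char 3's range; it's byte 1 of E0 A6 A4 = 0xE0.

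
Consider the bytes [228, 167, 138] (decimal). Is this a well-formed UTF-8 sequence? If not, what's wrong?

valid

Leading byte 0xE4 = 11100100 → 3-byte form.
Continuation bytes 0xA7=10100111, 0x8A=10001010 all match 10xxxxxx.
Decoded value 0x49CA is ≥ 0x800 (shortest form) and not a surrogate.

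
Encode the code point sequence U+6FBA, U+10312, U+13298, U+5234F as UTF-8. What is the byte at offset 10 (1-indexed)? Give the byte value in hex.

0x8A

1-indexed offset 10 is 0-indexed offset 9.
U+6FBA → 3-byte form E6 BE BA at offsets 0–2.
U+10312 → 4-byte form F0 90 8C 92 at offsets 3–6.
U+13298 → 4-byte form F0 93 8A 98 at offsets 7–10.
Offset 9 falls in char 3's range; it's byte 3 of F0 93 8A 98 = 0x8A.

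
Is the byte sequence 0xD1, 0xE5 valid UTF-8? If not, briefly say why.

invalid (non-continuation byte where continuation expected)

Leading byte 0xD1 = 11010001 → 2-byte form.
Byte 2 is 0xE5 = 11100101, which is not 10xxxxxx — expected a continuation byte.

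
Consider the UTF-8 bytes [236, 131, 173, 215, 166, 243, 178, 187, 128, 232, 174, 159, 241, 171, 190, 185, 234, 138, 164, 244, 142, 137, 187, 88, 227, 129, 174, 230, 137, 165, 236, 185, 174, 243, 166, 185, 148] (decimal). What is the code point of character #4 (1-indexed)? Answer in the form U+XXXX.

Offset 0: leading byte 0xEC = 11101100 → 3-byte char #1 = EC 83 AD.
Offset 3: leading byte 0xD7 = 11010111 → 2-byte char #2 = D7 A6.
Offset 5: leading byte 0xF3 = 11110011 → 4-byte char #3 = F3 B2 BB 80.
Offset 9: leading byte 0xE8 = 11101000 → 3-byte char #4 = E8 AE 9F.
Leading byte 0xE8 = 11101000 matches 1110xxxx → 3-byte sequence.
Byte 1: 0xE8 = 11101000, payload 1000 (4 bits).
Byte 2: 0xAE = 10101110 (10xxxxxx ✓), payload 101110.
Byte 3: 0x9F = 10011111 (10xxxxxx ✓), payload 011111.
Concatenate: 1000101110011111 = 0x8B9F (16 bits → U+8B9F).

U+8B9F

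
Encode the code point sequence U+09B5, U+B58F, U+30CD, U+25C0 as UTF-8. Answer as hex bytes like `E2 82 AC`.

E0 A6 B5 EB 96 8F E3 83 8D E2 97 80

U+09B5: 3-byte form → E0 A6 B5.
U+B58F: 3-byte form → EB 96 8F.
U+30CD: 3-byte form → E3 83 8D.
U+25C0: 3-byte form → E2 97 80.
Concatenated (12 bytes): E0 A6 B5 EB 96 8F E3 83 8D E2 97 80.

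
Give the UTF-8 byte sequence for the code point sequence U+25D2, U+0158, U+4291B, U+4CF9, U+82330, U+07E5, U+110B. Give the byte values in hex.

E2 97 92 C5 98 F1 82 A4 9B E4 B3 B9 F2 82 8C B0 DF A5 E1 84 8B

U+25D2: 3-byte form → E2 97 92.
U+0158: 2-byte form → C5 98.
U+4291B: 4-byte form → F1 82 A4 9B.
U+4CF9: 3-byte form → E4 B3 B9.
U+82330: 4-byte form → F2 82 8C B0.
U+07E5: 2-byte form → DF A5.
U+110B: 3-byte form → E1 84 8B.
Concatenated (21 bytes): E2 97 92 C5 98 F1 82 A4 9B E4 B3 B9 F2 82 8C B0 DF A5 E1 84 8B.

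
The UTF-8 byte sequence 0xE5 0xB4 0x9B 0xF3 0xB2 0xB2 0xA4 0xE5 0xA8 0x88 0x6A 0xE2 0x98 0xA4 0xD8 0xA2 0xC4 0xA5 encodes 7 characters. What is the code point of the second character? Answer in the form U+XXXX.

U+F2CA4

Offset 0: leading byte 0xE5 = 11100101 → 3-byte char #1 = E5 B4 9B.
Offset 3: leading byte 0xF3 = 11110011 → 4-byte char #2 = F3 B2 B2 A4.
Leading byte 0xF3 = 11110011 matches 11110xxx → 4-byte sequence.
Byte 1: 0xF3 = 11110011, payload 011 (3 bits).
Byte 2: 0xB2 = 10110010 (10xxxxxx ✓), payload 110010.
Byte 3: 0xB2 = 10110010 (10xxxxxx ✓), payload 110010.
Byte 4: 0xA4 = 10100100 (10xxxxxx ✓), payload 100100.
Concatenate: 011110010110010100100 = 0xF2CA4 (21 bits → U+F2CA4).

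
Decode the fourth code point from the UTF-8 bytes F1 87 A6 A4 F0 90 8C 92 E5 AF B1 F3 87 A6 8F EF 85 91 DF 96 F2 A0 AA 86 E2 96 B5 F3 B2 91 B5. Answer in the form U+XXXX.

U+C798F

Offset 0: leading byte 0xF1 = 11110001 → 4-byte char #1 = F1 87 A6 A4.
Offset 4: leading byte 0xF0 = 11110000 → 4-byte char #2 = F0 90 8C 92.
Offset 8: leading byte 0xE5 = 11100101 → 3-byte char #3 = E5 AF B1.
Offset 11: leading byte 0xF3 = 11110011 → 4-byte char #4 = F3 87 A6 8F.
Leading byte 0xF3 = 11110011 matches 11110xxx → 4-byte sequence.
Byte 1: 0xF3 = 11110011, payload 011 (3 bits).
Byte 2: 0x87 = 10000111 (10xxxxxx ✓), payload 000111.
Byte 3: 0xA6 = 10100110 (10xxxxxx ✓), payload 100110.
Byte 4: 0x8F = 10001111 (10xxxxxx ✓), payload 001111.
Concatenate: 011000111100110001111 = 0xC798F (21 bits → U+C798F).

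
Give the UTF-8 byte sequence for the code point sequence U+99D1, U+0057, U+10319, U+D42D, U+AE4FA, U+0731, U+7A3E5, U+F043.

E9 A7 91 57 F0 90 8C 99 ED 90 AD F2 AE 93 BA DC B1 F1 BA 8F A5 EF 81 83

U+99D1: 3-byte form → E9 A7 91.
U+0057: 1-byte form → 57.
U+10319: 4-byte form → F0 90 8C 99.
U+D42D: 3-byte form → ED 90 AD.
U+AE4FA: 4-byte form → F2 AE 93 BA.
U+0731: 2-byte form → DC B1.
U+7A3E5: 4-byte form → F1 BA 8F A5.
U+F043: 3-byte form → EF 81 83.
Concatenated (24 bytes): E9 A7 91 57 F0 90 8C 99 ED 90 AD F2 AE 93 BA DC B1 F1 BA 8F A5 EF 81 83.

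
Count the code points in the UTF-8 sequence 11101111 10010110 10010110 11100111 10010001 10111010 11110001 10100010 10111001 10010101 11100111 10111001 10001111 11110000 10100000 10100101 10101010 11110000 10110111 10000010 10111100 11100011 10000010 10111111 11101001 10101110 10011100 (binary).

Byte at offset 0: 0xEF = 11101111 → 3-byte char (#1). Advance 3.
Byte at offset 3: 0xE7 = 11100111 → 3-byte char (#2). Advance 3.
Byte at offset 6: 0xF1 = 11110001 → 4-byte char (#3). Advance 4.
Byte at offset 10: 0xE7 = 11100111 → 3-byte char (#4). Advance 3.
Byte at offset 13: 0xF0 = 11110000 → 4-byte char (#5). Advance 4.
Byte at offset 17: 0xF0 = 11110000 → 4-byte char (#6). Advance 4.
Byte at offset 21: 0xE3 = 11100011 → 3-byte char (#7). Advance 3.
Byte at offset 24: 0xE9 = 11101001 → 3-byte char (#8). Advance 3.
Reached end at offset 27 after 8 code points.

8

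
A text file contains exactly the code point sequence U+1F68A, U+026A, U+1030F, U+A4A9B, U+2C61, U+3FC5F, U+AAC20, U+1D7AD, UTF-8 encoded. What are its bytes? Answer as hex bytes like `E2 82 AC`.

U+1F68A: 4-byte form → F0 9F 9A 8A.
U+026A: 2-byte form → C9 AA.
U+1030F: 4-byte form → F0 90 8C 8F.
U+A4A9B: 4-byte form → F2 A4 AA 9B.
U+2C61: 3-byte form → E2 B1 A1.
U+3FC5F: 4-byte form → F0 BF B1 9F.
U+AAC20: 4-byte form → F2 AA B0 A0.
U+1D7AD: 4-byte form → F0 9D 9E AD.
Concatenated (29 bytes): F0 9F 9A 8A C9 AA F0 90 8C 8F F2 A4 AA 9B E2 B1 A1 F0 BF B1 9F F2 AA B0 A0 F0 9D 9E AD.

F0 9F 9A 8A C9 AA F0 90 8C 8F F2 A4 AA 9B E2 B1 A1 F0 BF B1 9F F2 AA B0 A0 F0 9D 9E AD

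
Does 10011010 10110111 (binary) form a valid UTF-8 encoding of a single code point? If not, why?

invalid (continuation byte with no leading byte)

Byte 0x9A = 10011010 has the form 10xxxxxx — a continuation byte — but there is no preceding leading byte.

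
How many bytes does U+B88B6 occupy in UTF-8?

U+B88B6 = 0xB88B6. UTF-8 uses 1 byte below 0x80, 2 below 0x800, 3 below 0x10000, 4 up to 0x10FFFF. 0xB88B6 is in U+10000–U+10FFFF → 4 bytes.

4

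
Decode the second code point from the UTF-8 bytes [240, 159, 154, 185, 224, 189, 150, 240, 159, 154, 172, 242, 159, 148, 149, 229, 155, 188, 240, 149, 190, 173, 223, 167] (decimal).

Offset 0: leading byte 0xF0 = 11110000 → 4-byte char #1 = F0 9F 9A B9.
Offset 4: leading byte 0xE0 = 11100000 → 3-byte char #2 = E0 BD 96.
Leading byte 0xE0 = 11100000 matches 1110xxxx → 3-byte sequence.
Byte 1: 0xE0 = 11100000, payload 0000 (4 bits).
Byte 2: 0xBD = 10111101 (10xxxxxx ✓), payload 111101.
Byte 3: 0x96 = 10010110 (10xxxxxx ✓), payload 010110.
Concatenate: 0000111101010110 = 0xF56 (16 bits → U+0F56).

U+0F56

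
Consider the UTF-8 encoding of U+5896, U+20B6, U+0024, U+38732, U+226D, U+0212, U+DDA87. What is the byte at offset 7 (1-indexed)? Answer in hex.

1-indexed offset 7 is 0-indexed offset 6.
U+5896 → 3-byte form E5 A2 96 at offsets 0–2.
U+20B6 → 3-byte form E2 82 B6 at offsets 3–5.
U+0024 → 1-byte form 24 at offsets 6–6.
Offset 6 falls in char 3's range; it's byte 1 of 24 = 0x24.

0x24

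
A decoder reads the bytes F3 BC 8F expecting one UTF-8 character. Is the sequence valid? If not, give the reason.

invalid (sequence truncated)

Leading byte 0xF3 = 11110011 → 4-byte form, but only 3 bytes are present.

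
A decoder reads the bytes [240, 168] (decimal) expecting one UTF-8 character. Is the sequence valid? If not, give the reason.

Leading byte 0xF0 = 11110000 → 4-byte form, but only 2 bytes are present.

invalid (sequence truncated)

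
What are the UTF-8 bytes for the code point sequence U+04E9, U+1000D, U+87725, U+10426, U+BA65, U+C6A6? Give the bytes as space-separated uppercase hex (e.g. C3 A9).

D3 A9 F0 90 80 8D F2 87 9C A5 F0 90 90 A6 EB A9 A5 EC 9A A6

U+04E9: 2-byte form → D3 A9.
U+1000D: 4-byte form → F0 90 80 8D.
U+87725: 4-byte form → F2 87 9C A5.
U+10426: 4-byte form → F0 90 90 A6.
U+BA65: 3-byte form → EB A9 A5.
U+C6A6: 3-byte form → EC 9A A6.
Concatenated (20 bytes): D3 A9 F0 90 80 8D F2 87 9C A5 F0 90 90 A6 EB A9 A5 EC 9A A6.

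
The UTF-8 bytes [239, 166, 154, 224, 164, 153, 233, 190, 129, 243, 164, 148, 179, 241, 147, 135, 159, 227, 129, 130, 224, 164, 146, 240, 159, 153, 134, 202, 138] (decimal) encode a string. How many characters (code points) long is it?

Byte at offset 0: 0xEF = 11101111 → 3-byte char (#1). Advance 3.
Byte at offset 3: 0xE0 = 11100000 → 3-byte char (#2). Advance 3.
Byte at offset 6: 0xE9 = 11101001 → 3-byte char (#3). Advance 3.
Byte at offset 9: 0xF3 = 11110011 → 4-byte char (#4). Advance 4.
Byte at offset 13: 0xF1 = 11110001 → 4-byte char (#5). Advance 4.
Byte at offset 17: 0xE3 = 11100011 → 3-byte char (#6). Advance 3.
Byte at offset 20: 0xE0 = 11100000 → 3-byte char (#7). Advance 3.
Byte at offset 23: 0xF0 = 11110000 → 4-byte char (#8). Advance 4.
Byte at offset 27: 0xCA = 11001010 → 2-byte char (#9). Advance 2.
Reached end at offset 29 after 9 code points.

9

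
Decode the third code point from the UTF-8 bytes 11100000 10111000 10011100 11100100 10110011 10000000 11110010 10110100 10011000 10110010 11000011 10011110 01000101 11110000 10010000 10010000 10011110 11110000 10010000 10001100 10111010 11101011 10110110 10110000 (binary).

Offset 0: leading byte 0xE0 = 11100000 → 3-byte char #1 = E0 B8 9C.
Offset 3: leading byte 0xE4 = 11100100 → 3-byte char #2 = E4 B3 80.
Offset 6: leading byte 0xF2 = 11110010 → 4-byte char #3 = F2 B4 98 B2.
Leading byte 0xF2 = 11110010 matches 11110xxx → 4-byte sequence.
Byte 1: 0xF2 = 11110010, payload 010 (3 bits).
Byte 2: 0xB4 = 10110100 (10xxxxxx ✓), payload 110100.
Byte 3: 0x98 = 10011000 (10xxxxxx ✓), payload 011000.
Byte 4: 0xB2 = 10110010 (10xxxxxx ✓), payload 110010.
Concatenate: 010110100011000110010 = 0xB4632 (21 bits → U+B4632).

U+B4632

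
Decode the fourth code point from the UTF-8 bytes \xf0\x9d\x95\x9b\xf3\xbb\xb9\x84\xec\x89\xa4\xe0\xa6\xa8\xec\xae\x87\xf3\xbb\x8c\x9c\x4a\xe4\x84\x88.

Offset 0: leading byte 0xF0 = 11110000 → 4-byte char #1 = F0 9D 95 9B.
Offset 4: leading byte 0xF3 = 11110011 → 4-byte char #2 = F3 BB B9 84.
Offset 8: leading byte 0xEC = 11101100 → 3-byte char #3 = EC 89 A4.
Offset 11: leading byte 0xE0 = 11100000 → 3-byte char #4 = E0 A6 A8.
Leading byte 0xE0 = 11100000 matches 1110xxxx → 3-byte sequence.
Byte 1: 0xE0 = 11100000, payload 0000 (4 bits).
Byte 2: 0xA6 = 10100110 (10xxxxxx ✓), payload 100110.
Byte 3: 0xA8 = 10101000 (10xxxxxx ✓), payload 101000.
Concatenate: 0000100110101000 = 0x9A8 (16 bits → U+09A8).

U+09A8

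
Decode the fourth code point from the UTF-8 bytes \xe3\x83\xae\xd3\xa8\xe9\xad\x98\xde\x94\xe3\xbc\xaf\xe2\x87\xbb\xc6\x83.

U+0794

Offset 0: leading byte 0xE3 = 11100011 → 3-byte char #1 = E3 83 AE.
Offset 3: leading byte 0xD3 = 11010011 → 2-byte char #2 = D3 A8.
Offset 5: leading byte 0xE9 = 11101001 → 3-byte char #3 = E9 AD 98.
Offset 8: leading byte 0xDE = 11011110 → 2-byte char #4 = DE 94.
Leading byte 0xDE = 11011110 matches 110xxxxx → 2-byte sequence.
Byte 1: 0xDE = 11011110, payload 11110 (5 bits).
Byte 2: 0x94 = 10010100 (10xxxxxx ✓), payload 010100.
Concatenate: 11110010100 = 0x794 (11 bits → U+0794).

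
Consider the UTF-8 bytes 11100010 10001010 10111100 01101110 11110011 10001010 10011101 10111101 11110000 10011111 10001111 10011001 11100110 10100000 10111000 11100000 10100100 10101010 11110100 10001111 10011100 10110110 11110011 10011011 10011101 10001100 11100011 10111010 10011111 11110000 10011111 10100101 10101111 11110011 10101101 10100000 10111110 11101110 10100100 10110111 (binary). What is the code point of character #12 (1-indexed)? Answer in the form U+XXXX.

U+E937

Offset 0: leading byte 0xE2 = 11100010 → 3-byte char #1 = E2 8A BC.
Offset 3: leading byte 0x6E = 01101110 → 1-byte char #2 = 6E.
Offset 4: leading byte 0xF3 = 11110011 → 4-byte char #3 = F3 8A 9D BD.
Offset 8: leading byte 0xF0 = 11110000 → 4-byte char #4 = F0 9F 8F 99.
Offset 12: leading byte 0xE6 = 11100110 → 3-byte char #5 = E6 A0 B8.
Offset 15: leading byte 0xE0 = 11100000 → 3-byte char #6 = E0 A4 AA.
Offset 18: leading byte 0xF4 = 11110100 → 4-byte char #7 = F4 8F 9C B6.
Offset 22: leading byte 0xF3 = 11110011 → 4-byte char #8 = F3 9B 9D 8C.
Offset 26: leading byte 0xE3 = 11100011 → 3-byte char #9 = E3 BA 9F.
Offset 29: leading byte 0xF0 = 11110000 → 4-byte char #10 = F0 9F A5 AF.
Offset 33: leading byte 0xF3 = 11110011 → 4-byte char #11 = F3 AD A0 BE.
Offset 37: leading byte 0xEE = 11101110 → 3-byte char #12 = EE A4 B7.
Leading byte 0xEE = 11101110 matches 1110xxxx → 3-byte sequence.
Byte 1: 0xEE = 11101110, payload 1110 (4 bits).
Byte 2: 0xA4 = 10100100 (10xxxxxx ✓), payload 100100.
Byte 3: 0xB7 = 10110111 (10xxxxxx ✓), payload 110111.
Concatenate: 1110100100110111 = 0xE937 (16 bits → U+E937).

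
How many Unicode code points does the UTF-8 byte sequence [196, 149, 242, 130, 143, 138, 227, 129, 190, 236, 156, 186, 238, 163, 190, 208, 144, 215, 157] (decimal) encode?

Byte at offset 0: 0xC4 = 11000100 → 2-byte char (#1). Advance 2.
Byte at offset 2: 0xF2 = 11110010 → 4-byte char (#2). Advance 4.
Byte at offset 6: 0xE3 = 11100011 → 3-byte char (#3). Advance 3.
Byte at offset 9: 0xEC = 11101100 → 3-byte char (#4). Advance 3.
Byte at offset 12: 0xEE = 11101110 → 3-byte char (#5). Advance 3.
Byte at offset 15: 0xD0 = 11010000 → 2-byte char (#6). Advance 2.
Byte at offset 17: 0xD7 = 11010111 → 2-byte char (#7). Advance 2.
Reached end at offset 19 after 7 code points.

7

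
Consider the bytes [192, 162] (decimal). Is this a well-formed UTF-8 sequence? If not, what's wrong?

Leading byte 0xC0 = 11000000 → 2-byte form.
Continuation bytes all match 10xxxxxx. Payload decodes to 0x22.
But 0x22 < 0x80, the minimum for a 2-byte sequence — this is an overlong encoding.

invalid (overlong encoding)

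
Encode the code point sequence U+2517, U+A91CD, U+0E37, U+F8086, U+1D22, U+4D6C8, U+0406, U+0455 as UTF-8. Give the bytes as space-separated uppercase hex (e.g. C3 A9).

E2 94 97 F2 A9 87 8D E0 B8 B7 F3 B8 82 86 E1 B4 A2 F1 8D 9B 88 D0 86 D1 95

U+2517: 3-byte form → E2 94 97.
U+A91CD: 4-byte form → F2 A9 87 8D.
U+0E37: 3-byte form → E0 B8 B7.
U+F8086: 4-byte form → F3 B8 82 86.
U+1D22: 3-byte form → E1 B4 A2.
U+4D6C8: 4-byte form → F1 8D 9B 88.
U+0406: 2-byte form → D0 86.
U+0455: 2-byte form → D1 95.
Concatenated (25 bytes): E2 94 97 F2 A9 87 8D E0 B8 B7 F3 B8 82 86 E1 B4 A2 F1 8D 9B 88 D0 86 D1 95.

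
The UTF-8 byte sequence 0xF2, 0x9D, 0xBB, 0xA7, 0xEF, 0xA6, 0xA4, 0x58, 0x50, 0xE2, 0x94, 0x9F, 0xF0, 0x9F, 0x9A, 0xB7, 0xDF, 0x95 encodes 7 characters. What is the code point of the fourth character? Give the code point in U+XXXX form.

Offset 0: leading byte 0xF2 = 11110010 → 4-byte char #1 = F2 9D BB A7.
Offset 4: leading byte 0xEF = 11101111 → 3-byte char #2 = EF A6 A4.
Offset 7: leading byte 0x58 = 01011000 → 1-byte char #3 = 58.
Offset 8: leading byte 0x50 = 01010000 → 1-byte char #4 = 50.
Leading byte 0x50 = 01010000 matches 0xxxxxxx → 1-byte sequence.
Byte 1: 0x50 = 01010000, payload 1010000 (7 bits).
Concatenate: 1010000 = 0x50 (7 bits → U+0050).

U+0050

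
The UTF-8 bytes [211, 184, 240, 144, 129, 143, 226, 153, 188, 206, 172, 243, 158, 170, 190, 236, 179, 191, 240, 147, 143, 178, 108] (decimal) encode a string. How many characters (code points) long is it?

8

Byte at offset 0: 0xD3 = 11010011 → 2-byte char (#1). Advance 2.
Byte at offset 2: 0xF0 = 11110000 → 4-byte char (#2). Advance 4.
Byte at offset 6: 0xE2 = 11100010 → 3-byte char (#3). Advance 3.
Byte at offset 9: 0xCE = 11001110 → 2-byte char (#4). Advance 2.
Byte at offset 11: 0xF3 = 11110011 → 4-byte char (#5). Advance 4.
Byte at offset 15: 0xEC = 11101100 → 3-byte char (#6). Advance 3.
Byte at offset 18: 0xF0 = 11110000 → 4-byte char (#7). Advance 4.
Byte at offset 22: 0x6C = 01101100 → 1-byte char (#8). Advance 1.
Reached end at offset 23 after 8 code points.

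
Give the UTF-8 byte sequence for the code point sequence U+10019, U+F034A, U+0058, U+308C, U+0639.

U+10019: 4-byte form → F0 90 80 99.
U+F034A: 4-byte form → F3 B0 8D 8A.
U+0058: 1-byte form → 58.
U+308C: 3-byte form → E3 82 8C.
U+0639: 2-byte form → D8 B9.
Concatenated (14 bytes): F0 90 80 99 F3 B0 8D 8A 58 E3 82 8C D8 B9.

F0 90 80 99 F3 B0 8D 8A 58 E3 82 8C D8 B9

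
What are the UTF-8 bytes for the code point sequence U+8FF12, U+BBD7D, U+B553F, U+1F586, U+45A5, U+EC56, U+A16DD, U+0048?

U+8FF12: 4-byte form → F2 8F BC 92.
U+BBD7D: 4-byte form → F2 BB B5 BD.
U+B553F: 4-byte form → F2 B5 94 BF.
U+1F586: 4-byte form → F0 9F 96 86.
U+45A5: 3-byte form → E4 96 A5.
U+EC56: 3-byte form → EE B1 96.
U+A16DD: 4-byte form → F2 A1 9B 9D.
U+0048: 1-byte form → 48.
Concatenated (27 bytes): F2 8F BC 92 F2 BB B5 BD F2 B5 94 BF F0 9F 96 86 E4 96 A5 EE B1 96 F2 A1 9B 9D 48.

F2 8F BC 92 F2 BB B5 BD F2 B5 94 BF F0 9F 96 86 E4 96 A5 EE B1 96 F2 A1 9B 9D 48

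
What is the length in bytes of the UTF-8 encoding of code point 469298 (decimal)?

U+72932 = 0x72932. UTF-8 uses 1 byte below 0x80, 2 below 0x800, 3 below 0x10000, 4 up to 0x10FFFF. 0x72932 is in U+10000–U+10FFFF → 4 bytes.

4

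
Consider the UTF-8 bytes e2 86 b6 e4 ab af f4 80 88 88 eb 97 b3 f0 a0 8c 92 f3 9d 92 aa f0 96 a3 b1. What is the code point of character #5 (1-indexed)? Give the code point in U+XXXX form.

Offset 0: leading byte 0xE2 = 11100010 → 3-byte char #1 = E2 86 B6.
Offset 3: leading byte 0xE4 = 11100100 → 3-byte char #2 = E4 AB AF.
Offset 6: leading byte 0xF4 = 11110100 → 4-byte char #3 = F4 80 88 88.
Offset 10: leading byte 0xEB = 11101011 → 3-byte char #4 = EB 97 B3.
Offset 13: leading byte 0xF0 = 11110000 → 4-byte char #5 = F0 A0 8C 92.
Leading byte 0xF0 = 11110000 matches 11110xxx → 4-byte sequence.
Byte 1: 0xF0 = 11110000, payload 000 (3 bits).
Byte 2: 0xA0 = 10100000 (10xxxxxx ✓), payload 100000.
Byte 3: 0x8C = 10001100 (10xxxxxx ✓), payload 001100.
Byte 4: 0x92 = 10010010 (10xxxxxx ✓), payload 010010.
Concatenate: 000100000001100010010 = 0x20312 (21 bits → U+20312).

U+20312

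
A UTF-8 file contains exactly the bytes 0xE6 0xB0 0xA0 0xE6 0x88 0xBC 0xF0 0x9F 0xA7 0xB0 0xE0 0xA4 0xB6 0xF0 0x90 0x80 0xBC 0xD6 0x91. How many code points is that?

6

Byte at offset 0: 0xE6 = 11100110 → 3-byte char (#1). Advance 3.
Byte at offset 3: 0xE6 = 11100110 → 3-byte char (#2). Advance 3.
Byte at offset 6: 0xF0 = 11110000 → 4-byte char (#3). Advance 4.
Byte at offset 10: 0xE0 = 11100000 → 3-byte char (#4). Advance 3.
Byte at offset 13: 0xF0 = 11110000 → 4-byte char (#5). Advance 4.
Byte at offset 17: 0xD6 = 11010110 → 2-byte char (#6). Advance 2.
Reached end at offset 19 after 6 code points.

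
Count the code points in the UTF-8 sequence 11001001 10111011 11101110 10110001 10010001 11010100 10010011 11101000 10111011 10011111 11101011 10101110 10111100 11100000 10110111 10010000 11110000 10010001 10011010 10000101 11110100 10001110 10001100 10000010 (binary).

8

Byte at offset 0: 0xC9 = 11001001 → 2-byte char (#1). Advance 2.
Byte at offset 2: 0xEE = 11101110 → 3-byte char (#2). Advance 3.
Byte at offset 5: 0xD4 = 11010100 → 2-byte char (#3). Advance 2.
Byte at offset 7: 0xE8 = 11101000 → 3-byte char (#4). Advance 3.
Byte at offset 10: 0xEB = 11101011 → 3-byte char (#5). Advance 3.
Byte at offset 13: 0xE0 = 11100000 → 3-byte char (#6). Advance 3.
Byte at offset 16: 0xF0 = 11110000 → 4-byte char (#7). Advance 4.
Byte at offset 20: 0xF4 = 11110100 → 4-byte char (#8). Advance 4.
Reached end at offset 24 after 8 code points.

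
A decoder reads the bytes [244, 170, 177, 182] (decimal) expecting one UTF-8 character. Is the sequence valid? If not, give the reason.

Leading byte 0xF4 = 11110100 → 4-byte form.
Payload = 0x12AC76, which exceeds U+10FFFF, the maximum Unicode code point. (Leading bytes F5–FF, or F4 followed by ≥ 0x90, are invalid.)

invalid (encodes a value above U+10FFFF)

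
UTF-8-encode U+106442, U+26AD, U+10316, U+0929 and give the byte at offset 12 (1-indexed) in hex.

1-indexed offset 12 is 0-indexed offset 11.
U+106442 → 4-byte form F4 86 91 82 at offsets 0–3.
U+26AD → 3-byte form E2 9A AD at offsets 4–6.
U+10316 → 4-byte form F0 90 8C 96 at offsets 7–10.
U+0929 → 3-byte form E0 A4 A9 at offsets 11–13.
Offset 11 falls in char 4's range; it's byte 1 of E0 A4 A9 = 0xE0.

0xE0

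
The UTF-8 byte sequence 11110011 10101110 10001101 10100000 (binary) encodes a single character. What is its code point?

Leading byte 0xF3 = 11110011 matches 11110xxx → 4-byte sequence.
Byte 1: 0xF3 = 11110011, payload 011 (3 bits).
Byte 2: 0xAE = 10101110 (10xxxxxx ✓), payload 101110.
Byte 3: 0x8D = 10001101 (10xxxxxx ✓), payload 001101.
Byte 4: 0xA0 = 10100000 (10xxxxxx ✓), payload 100000.
Concatenate: 011101110001101100000 = 0xEE360 (21 bits → U+EE360).

U+EE360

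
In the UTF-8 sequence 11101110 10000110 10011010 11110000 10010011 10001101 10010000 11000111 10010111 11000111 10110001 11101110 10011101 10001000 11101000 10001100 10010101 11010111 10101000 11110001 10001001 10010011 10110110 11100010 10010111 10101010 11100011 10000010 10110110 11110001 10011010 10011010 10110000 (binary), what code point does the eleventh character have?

U+5A6B0

Offset 0: leading byte 0xEE = 11101110 → 3-byte char #1 = EE 86 9A.
Offset 3: leading byte 0xF0 = 11110000 → 4-byte char #2 = F0 93 8D 90.
Offset 7: leading byte 0xC7 = 11000111 → 2-byte char #3 = C7 97.
Offset 9: leading byte 0xC7 = 11000111 → 2-byte char #4 = C7 B1.
Offset 11: leading byte 0xEE = 11101110 → 3-byte char #5 = EE 9D 88.
Offset 14: leading byte 0xE8 = 11101000 → 3-byte char #6 = E8 8C 95.
Offset 17: leading byte 0xD7 = 11010111 → 2-byte char #7 = D7 A8.
Offset 19: leading byte 0xF1 = 11110001 → 4-byte char #8 = F1 89 93 B6.
Offset 23: leading byte 0xE2 = 11100010 → 3-byte char #9 = E2 97 AA.
Offset 26: leading byte 0xE3 = 11100011 → 3-byte char #10 = E3 82 B6.
Offset 29: leading byte 0xF1 = 11110001 → 4-byte char #11 = F1 9A 9A B0.
Leading byte 0xF1 = 11110001 matches 11110xxx → 4-byte sequence.
Byte 1: 0xF1 = 11110001, payload 001 (3 bits).
Byte 2: 0x9A = 10011010 (10xxxxxx ✓), payload 011010.
Byte 3: 0x9A = 10011010 (10xxxxxx ✓), payload 011010.
Byte 4: 0xB0 = 10110000 (10xxxxxx ✓), payload 110000.
Concatenate: 001011010011010110000 = 0x5A6B0 (21 bits → U+5A6B0).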